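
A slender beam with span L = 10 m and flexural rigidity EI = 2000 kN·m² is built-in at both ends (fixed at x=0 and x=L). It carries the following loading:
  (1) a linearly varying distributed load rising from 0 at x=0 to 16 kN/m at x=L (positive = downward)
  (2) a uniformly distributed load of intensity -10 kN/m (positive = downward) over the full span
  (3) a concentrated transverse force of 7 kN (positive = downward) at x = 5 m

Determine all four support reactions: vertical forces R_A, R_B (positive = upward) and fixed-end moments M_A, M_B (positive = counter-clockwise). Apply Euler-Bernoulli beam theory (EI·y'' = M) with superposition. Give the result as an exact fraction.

R_A = -45/2 kN, M_A = -85/4 kN·m, R_B = 19/2 kN, M_B = -65/12 kN·m

Load 1 — triangular load w₀=16 kN/m (0→w₀ over full span):
  R_A = 3w₀L/20 = 3·16·10/20 = 24 kN
  M_A = w₀L²/30 = 16·10²/30 = 160/3 kN·m
  R_B = 7w₀L/20 = 7·16·10/20 = 56 kN
  M_B = -w₀L²/20 = -16·10²/20 = -80 kN·m
Load 2 — uniform load w=-10 kN/m over full span:
  R_A = wL/2 = (-10)·10/2 = -50 kN
  M_A = wL²/12 = (-10)·10²/12 = -250/3 kN·m
  R_B = wL/2 = (-10)·10/2 = -50 kN
  M_B = -wL²/12 = -(-10)·10²/12 = 250/3 kN·m
Load 3 — point force P=7 kN at a=5 m (b=L-a=5):
  R_A = Pb²(3a+b)/L³ = 7·5²·(3·5+5)/10³ = 7/2 kN
  M_A = Pab²/L² = 7·5·5²/10² = 35/4 kN·m
  R_B = Pa²(a+3b)/L³ = 7·5²·(5+3·5)/10³ = 7/2 kN
  M_B = -Pa²b/L² = -7·5²·5/10² = -35/4 kN·m
Superposition: R_A = -45/2 kN, M_A = -85/4 kN·m, R_B = 19/2 kN, M_B = -65/12 kN·m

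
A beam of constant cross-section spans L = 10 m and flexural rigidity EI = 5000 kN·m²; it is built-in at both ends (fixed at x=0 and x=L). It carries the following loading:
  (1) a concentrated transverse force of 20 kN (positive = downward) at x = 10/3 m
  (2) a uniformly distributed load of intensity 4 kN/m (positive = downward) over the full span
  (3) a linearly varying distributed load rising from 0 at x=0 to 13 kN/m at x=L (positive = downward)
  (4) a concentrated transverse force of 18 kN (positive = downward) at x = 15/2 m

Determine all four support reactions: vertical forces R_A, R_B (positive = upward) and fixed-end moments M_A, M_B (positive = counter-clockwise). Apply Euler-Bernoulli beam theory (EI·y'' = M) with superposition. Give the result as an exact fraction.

R_A = 24679/432 kN, M_A = 49565/432 kN·m, R_B = 37097/432 kN, M_B = -59815/432 kN·m

Load 1 — point force P=20 kN at a=10/3 m (b=L-a=20/3):
  R_A = Pb²(3a+b)/L³ = 20·(20/3)²·(3·(10/3)+(20/3))/10³ = 400/27 kN
  M_A = Pab²/L² = 20·(10/3)·(20/3)²/10² = 800/27 kN·m
  R_B = Pa²(a+3b)/L³ = 20·(10/3)²·((10/3)+3·(20/3))/10³ = 140/27 kN
  M_B = -Pa²b/L² = -20·(10/3)²·(20/3)/10² = -400/27 kN·m
Load 2 — uniform load w=4 kN/m over full span:
  R_A = wL/2 = 4·10/2 = 20 kN
  M_A = wL²/12 = 4·10²/12 = 100/3 kN·m
  R_B = wL/2 = 4·10/2 = 20 kN
  M_B = -wL²/12 = -4·10²/12 = -100/3 kN·m
Load 3 — triangular load w₀=13 kN/m (0→w₀ over full span):
  R_A = 3w₀L/20 = 3·13·10/20 = 39/2 kN
  M_A = w₀L²/30 = 13·10²/30 = 130/3 kN·m
  R_B = 7w₀L/20 = 7·13·10/20 = 91/2 kN
  M_B = -w₀L²/20 = -13·10²/20 = -65 kN·m
Load 4 — point force P=18 kN at a=15/2 m (b=L-a=5/2):
  R_A = Pb²(3a+b)/L³ = 18·(5/2)²·(3·(15/2)+(5/2))/10³ = 45/16 kN
  M_A = Pab²/L² = 18·(15/2)·(5/2)²/10² = 135/16 kN·m
  R_B = Pa²(a+3b)/L³ = 18·(15/2)²·((15/2)+3·(5/2))/10³ = 243/16 kN
  M_B = -Pa²b/L² = -18·(15/2)²·(5/2)/10² = -405/16 kN·m
Superposition: R_A = 24679/432 kN, M_A = 49565/432 kN·m, R_B = 37097/432 kN, M_B = -59815/432 kN·m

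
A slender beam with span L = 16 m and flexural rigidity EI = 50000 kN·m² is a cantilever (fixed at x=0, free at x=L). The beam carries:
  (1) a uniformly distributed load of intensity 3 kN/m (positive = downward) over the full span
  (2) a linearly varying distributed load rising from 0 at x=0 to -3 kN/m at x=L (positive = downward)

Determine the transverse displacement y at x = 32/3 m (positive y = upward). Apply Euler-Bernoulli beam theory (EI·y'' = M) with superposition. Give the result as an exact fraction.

Load 1 — uniform load w=3 kN/m over full span:
  y_1 = -wx²(x²-4Lx+6L²)/(24EI) = -3·(32/3)²·((32/3)²-4·16·(32/3)+6·16²)/(24·50000) = -69632/253125 m
Load 2 — triangular load w₀=-3 kN/m (0→w₀ over full span):
  y_2 = (w₀Lx³/12-w₀L²x²/6-w₀x⁵/(120L))/EI = ((-3)·16·(32/3)³/12-(-3)·16²·(32/3)²/6-(-3)·(32/3)⁵/(120·16))/50000 = 753664/3796875 m
Superposition: y = Σ y_i = -290816/3796875 m ≈ -0.076594 m

y(32/3) = -290816/3796875 m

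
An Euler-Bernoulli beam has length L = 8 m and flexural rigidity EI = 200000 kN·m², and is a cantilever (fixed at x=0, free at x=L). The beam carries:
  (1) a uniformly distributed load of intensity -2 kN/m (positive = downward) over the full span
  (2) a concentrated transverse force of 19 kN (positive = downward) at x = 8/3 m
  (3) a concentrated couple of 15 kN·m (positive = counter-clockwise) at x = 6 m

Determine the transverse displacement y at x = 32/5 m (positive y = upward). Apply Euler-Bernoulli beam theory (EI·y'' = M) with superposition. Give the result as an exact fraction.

Load 1 — uniform load w=-2 kN/m over full span:
  y_1 = -wx²(x²-4Lx+6L²)/(24EI) = -(-2)·(32/5)²·((32/5)²-4·8·(32/5)+6·8²)/(24·200000) = 22016/5859375 m
Load 2 — point force P=19 kN at a=8/3 m (b=L-a=16/3):
  y_2 = -Pa²(3x-a)/(6EI)  [x>a] = -19·(8/3)²·(3·(32/5)-(8/3))/(6·200000) = -2356/1265625 m
Load 3 — applied couple M₀=15 kN·m at a=6 m (b=L-a=2):
  y_3 = M₀a(2x-a)/(2EI)  [x>a] = 15·6·(2·(32/5)-6)/(2·200000) = 153/100000 m
Superposition: y = Σ y_i = 17343449/5062500000 m ≈ 0.003426 m

y(32/5) = 17343449/5062500000 m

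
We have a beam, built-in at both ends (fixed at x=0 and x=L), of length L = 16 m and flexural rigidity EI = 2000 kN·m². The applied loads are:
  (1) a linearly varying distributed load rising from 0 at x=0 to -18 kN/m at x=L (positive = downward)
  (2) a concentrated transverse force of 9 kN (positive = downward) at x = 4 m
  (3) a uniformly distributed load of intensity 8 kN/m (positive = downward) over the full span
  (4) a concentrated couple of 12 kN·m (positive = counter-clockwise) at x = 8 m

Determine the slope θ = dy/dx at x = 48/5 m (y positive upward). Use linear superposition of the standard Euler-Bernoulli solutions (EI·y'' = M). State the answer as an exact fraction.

θ(48/5) = 2449/156250 rad

Load 1 — triangular load w₀=-18 kN/m (0→w₀ over full span):
  θ_1 = -w₀(2x(L-x)(L-2x)(x+2L)+x²(L-x)²)/(120LEI) = -(-18)·(2·(48/5)·(16-(48/5))·(16-2·(48/5))·((48/5)+2·16)+(48/5)²·(16-(48/5))²)/(120·16·2000) = -4608/78125 rad
Load 2 — point force P=9 kN at a=4 m (b=L-a=12):
  θ_2 = Pa²(L-x)(2bL-(3b+a)(L-x))/(2L³EI)  [x>a] = 9·4²·(16-(48/5))·(2·12·16-(3·12+4)·(16-(48/5)))/(2·16³·2000) = 9/1250 rad
Load 3 — uniform load w=8 kN/m over full span:
  θ_3 = -wx(L-x)(L-2x)/(12EI) = -8·(48/5)·(16-(48/5))·(16-2·(48/5))/(12·2000) = 1024/15625 rad
Load 4 — applied couple M₀=12 kN·m at a=8 m (b=L-a=8):
  θ_4 = (R_Ax²/2 - M_Ax - M₀(x-a))/EI  [x>a] with R_A=9/8, M_A=3 = ((9/8)·(48/5)²/2 - 3·(48/5) - 12·((48/5)-8))/2000 = 6/3125 rad
Superposition: θ = Σ θ_i = 2449/156250 rad ≈ 0.015674 rad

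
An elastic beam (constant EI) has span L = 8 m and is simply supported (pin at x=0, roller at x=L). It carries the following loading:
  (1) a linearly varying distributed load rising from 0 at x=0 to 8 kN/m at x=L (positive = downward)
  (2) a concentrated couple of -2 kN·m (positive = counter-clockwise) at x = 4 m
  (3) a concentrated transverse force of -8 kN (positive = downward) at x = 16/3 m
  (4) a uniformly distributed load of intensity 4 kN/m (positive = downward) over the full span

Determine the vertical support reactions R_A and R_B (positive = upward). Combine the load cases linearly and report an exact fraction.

Load 1 — triangular load w₀=8 kN/m (0→w₀ over full span):
  R_A = w₀L/6 = 8·8/6 = 32/3 kN
  R_B = w₀L/3 = 8·8/3 = 64/3 kN
Load 2 — applied couple M₀=-2 kN·m at a=4 m (b=L-a=4):
  R_A = M₀/L = (-2)/8 = -1/4 kN
  R_B = -M₀/L = -(-2)/8 = 1/4 kN
Load 3 — point force P=-8 kN at a=16/3 m (b=L-a=8/3):
  R_A = Pb/L = (-8)·(8/3)/8 = -8/3 kN
  R_B = Pa/L = (-8)·(16/3)/8 = -16/3 kN
Load 4 — uniform load w=4 kN/m over full span:
  R_A = wL/2 = 4·8/2 = 16 kN
  R_B = wL/2 = 4·8/2 = 16 kN
Superposition: R_A = 95/4 kN, R_B = 129/4 kN

R_A = 95/4 kN, R_B = 129/4 kN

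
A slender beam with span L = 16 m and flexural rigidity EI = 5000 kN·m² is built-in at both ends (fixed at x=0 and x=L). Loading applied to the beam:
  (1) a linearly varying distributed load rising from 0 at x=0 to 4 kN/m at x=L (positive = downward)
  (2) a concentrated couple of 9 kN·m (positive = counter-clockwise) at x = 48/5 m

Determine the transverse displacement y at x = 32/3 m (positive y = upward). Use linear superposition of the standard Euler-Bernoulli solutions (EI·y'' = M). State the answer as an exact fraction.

Load 1 — triangular load w₀=4 kN/m (0→w₀ over full span):
  y_1 = -w₀x²(L-x)²(x+2L)/(120LEI) = -4·(32/3)²·(16-(32/3))²·((32/3)+2·16)/(120·16·5000) = -131072/2278125 m
Load 2 — applied couple M₀=9 kN·m at a=48/5 m (b=L-a=32/5):
  y_2 = (R_Ax³/6 - M_Ax²/2 - M₀(x-a)²/2)/EI  [x>a] with R_A=81/100, M_A=72/25 = ((81/100)·(32/3)³/6 - (72/25)·(32/3)²/2 - 9·((32/3)-(48/5))²/2)/5000 = -16/15625 m
Superposition: y = Σ y_i = -667024/11390625 m ≈ -0.058559 m

y(32/3) = -667024/11390625 m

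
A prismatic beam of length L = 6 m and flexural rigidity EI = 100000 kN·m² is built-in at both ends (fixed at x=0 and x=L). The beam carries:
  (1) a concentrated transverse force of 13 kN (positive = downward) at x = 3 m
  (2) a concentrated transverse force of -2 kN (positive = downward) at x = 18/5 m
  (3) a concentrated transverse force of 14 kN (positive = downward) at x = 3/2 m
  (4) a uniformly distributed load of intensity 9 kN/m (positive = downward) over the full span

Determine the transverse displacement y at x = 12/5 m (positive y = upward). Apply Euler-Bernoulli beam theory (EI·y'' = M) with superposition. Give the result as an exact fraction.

y(12/5) = -5988357/12500000000 m

Load 1 — point force P=13 kN at a=3 m (b=L-a=3):
  y_1 = -Pb²x²(3aL-(3a+b)x)/(6L³EI)  [x≤a] = -13·3²·(12/5)²·(3·3·6-(3·3+3)·(12/5))/(6·6³·100000) = -819/6250000 m
Load 2 — point force P=-2 kN at a=18/5 m (b=L-a=12/5):
  y_2 = -Pb²x²(3aL-(3a+b)x)/(6L³EI)  [x≤a] = -(-2)·(12/5)²·(12/5)²·(3·(18/5)·6-(3·(18/5)+(12/5))·(12/5))/(6·6³·100000) = 828/48828125 m
Load 3 — point force P=14 kN at a=3/2 m (b=L-a=9/2):
  y_3 = -Pa²(L-x)²(3bL-(3b+a)(L-x))/(6L³EI)  [x>a] = -14·(3/2)²·(6-(12/5))²·(3·(9/2)·6-(3·(9/2)+(3/2))·(6-(12/5)))/(6·6³·100000) = -1701/20000000 m
Load 4 — uniform load w=9 kN/m over full span:
  y_4 = -wx²(L-x)²/(24EI) = -9·(12/5)²·(6-(12/5))²/(24·100000) = -2187/7812500 m
Superposition: y = Σ y_i = -5988357/12500000000 m ≈ -0.000479 m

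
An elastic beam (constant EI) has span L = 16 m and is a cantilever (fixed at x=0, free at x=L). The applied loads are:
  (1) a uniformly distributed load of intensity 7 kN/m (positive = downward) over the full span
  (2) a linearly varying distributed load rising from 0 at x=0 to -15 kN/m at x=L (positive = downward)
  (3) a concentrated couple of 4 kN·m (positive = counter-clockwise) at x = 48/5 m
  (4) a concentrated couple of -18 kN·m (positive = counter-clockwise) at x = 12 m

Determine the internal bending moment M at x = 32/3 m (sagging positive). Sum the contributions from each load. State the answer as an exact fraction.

M(32/3) = 1946/27 kN·m

Load 1 — uniform load w=7 kN/m over full span:
  M_1 = -w(L-x)²/2 = -7·(16-(32/3))²/2 = -896/9 kN·m
Load 2 — triangular load w₀=-15 kN/m (0→w₀ over full span):
  M_2 = w₀Lx/2 - w₀L²/3 - w₀x³/(6L) = (-15)·16·(32/3)/2 - (-15)·16²/3 - (-15)·(32/3)³/(6·16) = 5120/27 kN·m
Load 3 — applied couple M₀=4 kN·m at a=48/5 m (b=L-a=32/5):
  M_3 = 0  [x>a] = 0 kN·m
Load 4 — applied couple M₀=-18 kN·m at a=12 m (b=L-a=4):
  M_4 = M₀  [x≤a] = (-18) = -18 kN·m
Superposition: M = Σ M_i = 1946/27 kN·m ≈ 72.074074 kN·m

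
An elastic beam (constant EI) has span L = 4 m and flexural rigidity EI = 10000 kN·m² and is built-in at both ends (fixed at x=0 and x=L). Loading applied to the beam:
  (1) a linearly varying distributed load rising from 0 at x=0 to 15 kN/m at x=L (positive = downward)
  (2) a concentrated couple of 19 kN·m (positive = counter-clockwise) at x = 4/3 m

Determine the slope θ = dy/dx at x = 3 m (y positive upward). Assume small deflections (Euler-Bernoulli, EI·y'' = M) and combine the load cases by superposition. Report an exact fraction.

θ(3) = 13/192000 rad

Load 1 — triangular load w₀=15 kN/m (0→w₀ over full span):
  θ_1 = -w₀(2x(L-x)(L-2x)(x+2L)+x²(L-x)²)/(120LEI) = -15·(2·3·(4-3)·(4-2·3)·(3+2·4)+3²·(4-3)²)/(120·4·10000) = 123/320000 rad
Load 2 — applied couple M₀=19 kN·m at a=4/3 m (b=L-a=8/3):
  θ_2 = (R_Ax²/2 - M_Ax - M₀(x-a))/EI  [x>a] with R_A=19/3, M_A=0 = ((19/3)·3²/2 - 0·3 - 19·(3-(4/3)))/10000 = -19/60000 rad
Superposition: θ = Σ θ_i = 13/192000 rad ≈ 0.000068 rad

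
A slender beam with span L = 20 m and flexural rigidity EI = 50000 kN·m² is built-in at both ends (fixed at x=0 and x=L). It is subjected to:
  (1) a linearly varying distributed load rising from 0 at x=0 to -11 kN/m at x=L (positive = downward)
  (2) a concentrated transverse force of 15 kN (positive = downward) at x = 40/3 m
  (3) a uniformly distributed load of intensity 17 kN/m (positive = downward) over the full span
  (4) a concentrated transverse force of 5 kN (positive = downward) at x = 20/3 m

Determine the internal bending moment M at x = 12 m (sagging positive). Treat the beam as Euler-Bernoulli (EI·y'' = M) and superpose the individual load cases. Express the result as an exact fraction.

M(12) = 25084/135 kN·m

Load 1 — triangular load w₀=-11 kN/m (0→w₀ over full span):
  M_1 = 3w₀Lx/20 - w₀L²/30 - w₀x³/(6L) = 3·(-11)·20·12/20 - (-11)·20²/30 - (-11)·12³/(6·20) = -1364/15 kN·m
Load 2 — point force P=15 kN at a=40/3 m (b=L-a=20/3):
  M_2 = Pb²(3a+b)x/L³ - Pab²/L²  [x≤a] = 15·(20/3)²·(3·(40/3)+(20/3))·12/20³ - 15·(40/3)·(20/3)²/20² = 220/9 kN·m
Load 3 — uniform load w=17 kN/m over full span:
  M_3 = wLx/2 - wL²/12 - wx²/2 = 17·20·12/2 - 17·20²/12 - 17·12²/2 = 748/3 kN·m
Load 4 — point force P=5 kN at a=20/3 m (b=L-a=40/3):
  M_4 = Pa²(a+3b)(L-x)/L³ - Pa²b/L²  [x>a] = 5·(20/3)²·((20/3)+3·(40/3))·(20-12)/20³ - 5·(20/3)²·(40/3)/20² = 80/27 kN·m
Superposition: M = Σ M_i = 25084/135 kN·m ≈ 185.807407 kN·m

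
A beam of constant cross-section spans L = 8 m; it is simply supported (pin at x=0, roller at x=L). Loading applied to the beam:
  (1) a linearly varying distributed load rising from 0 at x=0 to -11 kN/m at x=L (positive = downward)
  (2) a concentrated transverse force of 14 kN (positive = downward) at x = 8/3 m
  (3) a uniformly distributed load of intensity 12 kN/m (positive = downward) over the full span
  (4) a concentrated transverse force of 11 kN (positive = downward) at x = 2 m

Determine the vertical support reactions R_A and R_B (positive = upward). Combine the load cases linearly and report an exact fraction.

R_A = 611/12 kN, R_B = 313/12 kN

Load 1 — triangular load w₀=-11 kN/m (0→w₀ over full span):
  R_A = w₀L/6 = (-11)·8/6 = -44/3 kN
  R_B = w₀L/3 = (-11)·8/3 = -88/3 kN
Load 2 — point force P=14 kN at a=8/3 m (b=L-a=16/3):
  R_A = Pb/L = 14·(16/3)/8 = 28/3 kN
  R_B = Pa/L = 14·(8/3)/8 = 14/3 kN
Load 3 — uniform load w=12 kN/m over full span:
  R_A = wL/2 = 12·8/2 = 48 kN
  R_B = wL/2 = 12·8/2 = 48 kN
Load 4 — point force P=11 kN at a=2 m (b=L-a=6):
  R_A = Pb/L = 11·6/8 = 33/4 kN
  R_B = Pa/L = 11·2/8 = 11/4 kN
Superposition: R_A = 611/12 kN, R_B = 313/12 kN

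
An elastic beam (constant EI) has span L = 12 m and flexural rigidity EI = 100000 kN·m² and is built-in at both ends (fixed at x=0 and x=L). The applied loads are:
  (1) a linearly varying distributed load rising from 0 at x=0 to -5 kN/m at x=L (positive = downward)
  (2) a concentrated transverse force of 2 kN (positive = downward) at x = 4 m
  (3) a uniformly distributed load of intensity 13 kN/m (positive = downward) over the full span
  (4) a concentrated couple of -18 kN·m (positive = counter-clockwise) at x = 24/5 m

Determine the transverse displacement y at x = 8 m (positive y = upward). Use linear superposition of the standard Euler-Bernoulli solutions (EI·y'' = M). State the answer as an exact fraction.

y(8) = -29908/6328125 m

Load 1 — triangular load w₀=-5 kN/m (0→w₀ over full span):
  y_1 = -w₀x²(L-x)²(x+2L)/(120LEI) = -(-5)·8²·(12-8)²·(8+2·12)/(120·12·100000) = 32/28125 m
Load 2 — point force P=2 kN at a=4 m (b=L-a=8):
  y_2 = -Pa²(L-x)²(3bL-(3b+a)(L-x))/(6L³EI)  [x>a] = -2·4²·(12-8)²·(3·8·12-(3·8+4)·(12-8))/(6·12³·100000) = -22/253125 m
Load 3 — uniform load w=13 kN/m over full span:
  y_3 = -wx²(L-x)²/(24EI) = -13·8²·(12-8)²/(24·100000) = -52/9375 m
Load 4 — applied couple M₀=-18 kN·m at a=24/5 m (b=L-a=36/5):
  y_4 = (R_Ax³/6 - M_Ax²/2 - M₀(x-a)²/2)/EI  [x>a] with R_A=-54/25, M_A=-54/25 = ((-54/25)·8³/6 - (-54/25)·8²/2 - (-18)·(8-(24/5))²/2)/100000 = -18/78125 m
Superposition: y = Σ y_i = -29908/6328125 m ≈ -0.004726 m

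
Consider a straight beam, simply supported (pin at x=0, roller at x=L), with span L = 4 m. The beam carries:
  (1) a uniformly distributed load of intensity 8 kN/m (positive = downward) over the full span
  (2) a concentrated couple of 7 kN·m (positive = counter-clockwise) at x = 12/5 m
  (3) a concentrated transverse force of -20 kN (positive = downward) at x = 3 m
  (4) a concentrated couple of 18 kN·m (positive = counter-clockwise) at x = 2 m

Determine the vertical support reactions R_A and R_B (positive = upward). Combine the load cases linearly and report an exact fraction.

Load 1 — uniform load w=8 kN/m over full span:
  R_A = wL/2 = 8·4/2 = 16 kN
  R_B = wL/2 = 8·4/2 = 16 kN
Load 2 — applied couple M₀=7 kN·m at a=12/5 m (b=L-a=8/5):
  R_A = M₀/L = 7/4 kN
  R_B = -M₀/L = -7/4 kN
Load 3 — point force P=-20 kN at a=3 m (b=L-a=1):
  R_A = Pb/L = (-20)·1/4 = -5 kN
  R_B = Pa/L = (-20)·3/4 = -15 kN
Load 4 — applied couple M₀=18 kN·m at a=2 m (b=L-a=2):
  R_A = M₀/L = 18/4 = 9/2 kN
  R_B = -M₀/L = -18/4 = -9/2 kN
Superposition: R_A = 69/4 kN, R_B = -21/4 kN

R_A = 69/4 kN, R_B = -21/4 kN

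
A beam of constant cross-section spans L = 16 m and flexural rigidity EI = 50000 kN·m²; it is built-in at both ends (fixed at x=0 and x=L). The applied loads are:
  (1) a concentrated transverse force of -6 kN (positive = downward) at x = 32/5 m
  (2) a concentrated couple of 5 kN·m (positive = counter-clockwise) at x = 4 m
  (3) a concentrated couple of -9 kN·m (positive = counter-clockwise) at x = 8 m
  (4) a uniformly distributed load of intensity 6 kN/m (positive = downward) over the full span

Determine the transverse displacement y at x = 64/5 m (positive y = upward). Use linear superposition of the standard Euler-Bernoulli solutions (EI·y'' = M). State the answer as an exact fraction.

y(64/5) = -751193/97656250 m

Load 1 — point force P=-6 kN at a=32/5 m (b=L-a=48/5):
  y_1 = -Pa²(L-x)²(3bL-(3b+a)(L-x))/(6L³EI)  [x>a] = -(-6)·(32/5)²·(16-(64/5))²·(3·(48/5)·16-(3·(48/5)+(32/5))·(16-(64/5)))/(6·16³·50000) = 34816/48828125 m
Load 2 — applied couple M₀=5 kN·m at a=4 m (b=L-a=12):
  y_2 = (R_Ax³/6 - M_Ax²/2 - M₀(x-a)²/2)/EI  [x>a] with R_A=45/128, M_A=-15/16 = ((45/128)·(64/5)³/6 - (-15/16)·(64/5)²/2 - 5·((64/5)-4)²/2)/50000 = 19/156250 m
Load 3 — applied couple M₀=-9 kN·m at a=8 m (b=L-a=8):
  y_3 = (R_Ax³/6 - M_Ax²/2 - M₀(x-a)²/2)/EI  [x>a] with R_A=-27/32, M_A=-9/4 = ((-27/32)·(64/5)³/6 - (-9/4)·(64/5)²/2 - (-9)·((64/5)-8)²/2)/50000 = -54/390625 m
Load 4 — uniform load w=6 kN/m over full span:
  y_4 = -wx²(L-x)²/(24EI) = -6·(64/5)²·(16-(64/5))²/(24·50000) = -16384/1953125 m
Superposition: y = Σ y_i = -751193/97656250 m ≈ -0.007692 m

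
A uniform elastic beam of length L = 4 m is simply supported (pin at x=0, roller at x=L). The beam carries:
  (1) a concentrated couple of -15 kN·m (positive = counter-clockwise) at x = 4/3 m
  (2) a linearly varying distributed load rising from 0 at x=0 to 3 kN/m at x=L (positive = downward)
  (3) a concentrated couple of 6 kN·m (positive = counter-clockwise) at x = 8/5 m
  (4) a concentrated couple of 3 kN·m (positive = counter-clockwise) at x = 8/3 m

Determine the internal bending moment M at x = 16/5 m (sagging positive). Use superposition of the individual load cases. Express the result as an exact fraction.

Load 1 — applied couple M₀=-15 kN·m at a=4/3 m (b=L-a=8/3):
  M_1 = M₀x/L - M₀  [x>a] = (-15)·(16/5)/4 - (-15) = 3 kN·m
Load 2 — triangular load w₀=3 kN/m (0→w₀ over full span):
  M_2 = w₀Lx/6 - w₀x³/(6L) = 3·4·(16/5)/6 - 3·(16/5)³/(6·4) = 288/125 kN·m
Load 3 — applied couple M₀=6 kN·m at a=8/5 m (b=L-a=12/5):
  M_3 = M₀x/L - M₀  [x>a] = 6·(16/5)/4 - 6 = -6/5 kN·m
Load 4 — applied couple M₀=3 kN·m at a=8/3 m (b=L-a=4/3):
  M_4 = M₀x/L - M₀  [x>a] = 3·(16/5)/4 - 3 = -3/5 kN·m
Superposition: M = Σ M_i = 438/125 kN·m ≈ 3.504000 kN·m

M(16/5) = 438/125 kN·m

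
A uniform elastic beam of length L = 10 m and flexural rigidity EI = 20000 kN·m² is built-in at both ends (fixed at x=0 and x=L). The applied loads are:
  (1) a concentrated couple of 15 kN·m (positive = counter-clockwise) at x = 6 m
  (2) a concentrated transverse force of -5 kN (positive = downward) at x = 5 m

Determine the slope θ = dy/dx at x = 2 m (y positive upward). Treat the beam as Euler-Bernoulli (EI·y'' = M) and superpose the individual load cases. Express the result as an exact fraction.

θ(2) = 111/1000000 rad

Load 1 — applied couple M₀=15 kN·m at a=6 m (b=L-a=4):
  θ_1 = (R_Ax²/2 - M_Ax)/EI  [x≤a] with R_A=54/25, M_A=24/5 = ((54/25)·2²/2 - (24/5)·2)/20000 = -33/125000 rad
Load 2 — point force P=-5 kN at a=5 m (b=L-a=5):
  θ_2 = -Pb²x(2aL-(3a+b)x)/(2L³EI)  [x≤a] = -(-5)·5²·2·(2·5·10-(3·5+5)·2)/(2·10³·20000) = 3/8000 rad
Superposition: θ = Σ θ_i = 111/1000000 rad ≈ 0.000111 rad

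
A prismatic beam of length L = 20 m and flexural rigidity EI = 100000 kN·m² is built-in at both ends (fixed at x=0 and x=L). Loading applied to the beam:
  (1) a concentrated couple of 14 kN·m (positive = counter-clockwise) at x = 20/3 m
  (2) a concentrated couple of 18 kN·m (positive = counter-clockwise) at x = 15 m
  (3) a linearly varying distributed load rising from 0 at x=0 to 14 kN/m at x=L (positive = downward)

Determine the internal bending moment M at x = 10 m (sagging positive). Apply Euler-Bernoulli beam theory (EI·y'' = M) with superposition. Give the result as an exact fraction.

M(10) = 233/2 kN·m

Load 1 — applied couple M₀=14 kN·m at a=20/3 m (b=L-a=40/3):
  M_1 = R_Ax - M_A - M₀  [x>a] with R_A=14/15, M_A=0 = (14/15)·10 - 0 - 14 = -14/3 kN·m
Load 2 — applied couple M₀=18 kN·m at a=15 m (b=L-a=5):
  M_2 = R_Ax - M_A  [x≤a] with R_A=81/80, M_A=45/8 = (81/80)·10 - (45/8) = 9/2 kN·m
Load 3 — triangular load w₀=14 kN/m (0→w₀ over full span):
  M_3 = 3w₀Lx/20 - w₀L²/30 - w₀x³/(6L) = 3·14·20·10/20 - 14·20²/30 - 14·10³/(6·20) = 350/3 kN·m
Superposition: M = Σ M_i = 233/2 kN·m ≈ 116.500000 kN·m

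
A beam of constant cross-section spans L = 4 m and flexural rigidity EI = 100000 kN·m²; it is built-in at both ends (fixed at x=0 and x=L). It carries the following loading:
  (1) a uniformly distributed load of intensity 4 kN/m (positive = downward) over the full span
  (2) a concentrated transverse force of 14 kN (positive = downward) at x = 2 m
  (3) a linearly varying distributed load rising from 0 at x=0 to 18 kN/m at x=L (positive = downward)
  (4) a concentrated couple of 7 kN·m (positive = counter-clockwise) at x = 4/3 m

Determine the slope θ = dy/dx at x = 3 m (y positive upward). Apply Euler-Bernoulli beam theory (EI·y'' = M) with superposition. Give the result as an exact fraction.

θ(3) = 2147/24000000 rad

Load 1 — uniform load w=4 kN/m over full span:
  θ_1 = -wx(L-x)(L-2x)/(12EI) = -4·3·(4-3)·(4-2·3)/(12·100000) = 1/50000 rad
Load 2 — point force P=14 kN at a=2 m (b=L-a=2):
  θ_2 = Pa²(L-x)(2bL-(3b+a)(L-x))/(2L³EI)  [x>a] = 14·2²·(4-3)·(2·2·4-(3·2+2)·(4-3))/(2·4³·100000) = 7/200000 rad
Load 3 — triangular load w₀=18 kN/m (0→w₀ over full span):
  θ_3 = -w₀(2x(L-x)(L-2x)(x+2L)+x²(L-x)²)/(120LEI) = -18·(2·3·(4-3)·(4-2·3)·(3+2·4)+3²·(4-3)²)/(120·4·100000) = 369/8000000 rad
Load 4 — applied couple M₀=7 kN·m at a=4/3 m (b=L-a=8/3):
  θ_4 = (R_Ax²/2 - M_Ax - M₀(x-a))/EI  [x>a] with R_A=7/3, M_A=0 = ((7/3)·3²/2 - 0·3 - 7·(3-(4/3)))/100000 = -7/600000 rad
Superposition: θ = Σ θ_i = 2147/24000000 rad ≈ 0.000089 rad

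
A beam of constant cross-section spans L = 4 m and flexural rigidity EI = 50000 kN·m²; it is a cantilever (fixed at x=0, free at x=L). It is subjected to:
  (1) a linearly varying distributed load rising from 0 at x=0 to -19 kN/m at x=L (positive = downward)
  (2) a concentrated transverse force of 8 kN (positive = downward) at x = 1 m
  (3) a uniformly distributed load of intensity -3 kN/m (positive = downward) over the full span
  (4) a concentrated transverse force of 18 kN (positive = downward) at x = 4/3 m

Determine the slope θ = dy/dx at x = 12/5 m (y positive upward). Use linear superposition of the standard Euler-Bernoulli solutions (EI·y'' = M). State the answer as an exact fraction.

Load 1 — triangular load w₀=-19 kN/m (0→w₀ over full span):
  θ_1 = (w₀Lx²/4-w₀L²x/3-w₀x⁴/(24L))/EI = ((-19)·4·(12/5)²/4-(-19)·4²·(12/5)/3-(-19)·(12/5)⁴/(24·4))/50000 = 10963/3906250 rad
Load 2 — point force P=8 kN at a=1 m (b=L-a=3):
  θ_2 = -Pa²/(2EI)  [x>a] = -8·1²/(2·50000) = -1/12500 rad
Load 3 — uniform load w=-3 kN/m over full span:
  θ_3 = -wx(x²-3Lx+3L²)/(6EI) = -(-3)·(12/5)·((12/5)²-3·4·(12/5)+3·4²)/(6·50000) = 234/390625 rad
Load 4 — point force P=18 kN at a=4/3 m (b=L-a=8/3):
  θ_4 = -Pa²/(2EI)  [x>a] = -18·(4/3)²/(2·50000) = -1/3125 rad
Superposition: θ = Σ θ_i = 23481/7812500 rad ≈ 0.003006 rad

θ(12/5) = 23481/7812500 rad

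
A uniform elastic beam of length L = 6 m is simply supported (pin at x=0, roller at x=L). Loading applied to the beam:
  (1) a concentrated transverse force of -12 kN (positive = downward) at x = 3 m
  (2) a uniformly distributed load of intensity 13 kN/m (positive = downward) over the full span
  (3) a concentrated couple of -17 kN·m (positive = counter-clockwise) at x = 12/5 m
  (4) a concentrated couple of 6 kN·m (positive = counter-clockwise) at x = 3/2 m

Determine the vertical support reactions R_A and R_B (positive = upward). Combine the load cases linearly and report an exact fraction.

Load 1 — point force P=-12 kN at a=3 m (b=L-a=3):
  R_A = Pb/L = (-12)·3/6 = -6 kN
  R_B = Pa/L = (-12)·3/6 = -6 kN
Load 2 — uniform load w=13 kN/m over full span:
  R_A = wL/2 = 13·6/2 = 39 kN
  R_B = wL/2 = 13·6/2 = 39 kN
Load 3 — applied couple M₀=-17 kN·m at a=12/5 m (b=L-a=18/5):
  R_A = M₀/L = (-17)/6 = -17/6 kN
  R_B = -M₀/L = -(-17)/6 = 17/6 kN
Load 4 — applied couple M₀=6 kN·m at a=3/2 m (b=L-a=9/2):
  R_A = M₀/L = 6/6 = 1 kN
  R_B = -M₀/L = -6/6 = -1 kN
Superposition: R_A = 187/6 kN, R_B = 209/6 kN

R_A = 187/6 kN, R_B = 209/6 kN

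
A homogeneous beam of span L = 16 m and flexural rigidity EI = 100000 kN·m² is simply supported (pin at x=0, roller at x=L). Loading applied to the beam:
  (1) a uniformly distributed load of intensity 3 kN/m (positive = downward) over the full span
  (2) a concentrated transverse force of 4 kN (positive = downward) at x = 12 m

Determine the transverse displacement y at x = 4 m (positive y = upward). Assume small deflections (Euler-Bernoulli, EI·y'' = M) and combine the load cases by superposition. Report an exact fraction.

y(4) = -37/1875 m

Load 1 — uniform load w=3 kN/m over full span:
  y_1 = -wx(L³-2Lx²+x³)/(24EI) = -3·4·(16³-2·16·4²+4³)/(24·100000) = -57/3125 m
Load 2 — point force P=4 kN at a=12 m (b=L-a=4):
  y_2 = -Pbx(L²-b²-x²)/(6LEI)  [x≤a] = -4·4·4·(16²-4²-4²)/(6·16·100000) = -14/9375 m
Superposition: y = Σ y_i = -37/1875 m ≈ -0.019733 m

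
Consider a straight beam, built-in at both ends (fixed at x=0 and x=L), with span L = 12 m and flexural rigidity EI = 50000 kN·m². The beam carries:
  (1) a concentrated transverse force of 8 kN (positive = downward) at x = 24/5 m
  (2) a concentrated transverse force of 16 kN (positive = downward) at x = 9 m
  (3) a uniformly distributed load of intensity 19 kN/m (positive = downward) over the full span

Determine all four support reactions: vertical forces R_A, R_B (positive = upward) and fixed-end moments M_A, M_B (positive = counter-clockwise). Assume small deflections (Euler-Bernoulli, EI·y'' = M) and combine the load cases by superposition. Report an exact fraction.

Load 1 — point force P=8 kN at a=24/5 m (b=L-a=36/5):
  R_A = Pb²(3a+b)/L³ = 8·(36/5)²·(3·(24/5)+(36/5))/12³ = 648/125 kN
  M_A = Pab²/L² = 8·(24/5)·(36/5)²/12² = 1728/125 kN·m
  R_B = Pa²(a+3b)/L³ = 8·(24/5)²·((24/5)+3·(36/5))/12³ = 352/125 kN
  M_B = -Pa²b/L² = -8·(24/5)²·(36/5)/12² = -1152/125 kN·m
Load 2 — point force P=16 kN at a=9 m (b=L-a=3):
  R_A = Pb²(3a+b)/L³ = 16·3²·(3·9+3)/12³ = 5/2 kN
  M_A = Pab²/L² = 16·9·3²/12² = 9 kN·m
  R_B = Pa²(a+3b)/L³ = 16·9²·(9+3·3)/12³ = 27/2 kN
  M_B = -Pa²b/L² = -16·9²·3/12² = -27 kN·m
Load 3 — uniform load w=19 kN/m over full span:
  R_A = wL/2 = 19·12/2 = 114 kN
  M_A = wL²/12 = 19·12²/12 = 228 kN·m
  R_B = wL/2 = 19·12/2 = 114 kN
  M_B = -wL²/12 = -19·12²/12 = -228 kN·m
Superposition: R_A = 30421/250 kN, M_A = 31353/125 kN·m, R_B = 32579/250 kN, M_B = -33027/125 kN·m

R_A = 30421/250 kN, M_A = 31353/125 kN·m, R_B = 32579/250 kN, M_B = -33027/125 kN·m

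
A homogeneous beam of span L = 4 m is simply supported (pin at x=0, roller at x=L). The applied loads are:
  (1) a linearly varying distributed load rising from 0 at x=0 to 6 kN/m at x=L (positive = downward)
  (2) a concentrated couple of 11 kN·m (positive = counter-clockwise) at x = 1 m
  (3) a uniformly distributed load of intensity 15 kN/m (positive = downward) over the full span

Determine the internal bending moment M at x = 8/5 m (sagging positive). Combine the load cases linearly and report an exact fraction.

Load 1 — triangular load w₀=6 kN/m (0→w₀ over full span):
  M_1 = w₀Lx/6 - w₀x³/(6L) = 6·4·(8/5)/6 - 6·(8/5)³/(6·4) = 672/125 kN·m
Load 2 — applied couple M₀=11 kN·m at a=1 m (b=L-a=3):
  M_2 = M₀x/L - M₀  [x>a] = 11·(8/5)/4 - 11 = -33/5 kN·m
Load 3 — uniform load w=15 kN/m over full span:
  M_3 = wx(L-x)/2 = 15·(8/5)·(4-(8/5))/2 = 144/5 kN·m
Superposition: M = Σ M_i = 3447/125 kN·m ≈ 27.576000 kN·m

M(8/5) = 3447/125 kN·m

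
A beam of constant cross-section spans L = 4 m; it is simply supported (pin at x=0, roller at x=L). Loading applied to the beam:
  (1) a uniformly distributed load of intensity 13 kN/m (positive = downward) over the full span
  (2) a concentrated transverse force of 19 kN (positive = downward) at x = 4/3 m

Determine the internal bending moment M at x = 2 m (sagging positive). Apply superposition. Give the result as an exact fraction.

M(2) = 116/3 kN·m

Load 1 — uniform load w=13 kN/m over full span:
  M_1 = wx(L-x)/2 = 13·2·(4-2)/2 = 26 kN·m
Load 2 — point force P=19 kN at a=4/3 m (b=L-a=8/3):
  M_2 = Pa(L-x)/L  [x>a] = 19·(4/3)·(4-2)/4 = 38/3 kN·m
Superposition: M = Σ M_i = 116/3 kN·m ≈ 38.666667 kN·m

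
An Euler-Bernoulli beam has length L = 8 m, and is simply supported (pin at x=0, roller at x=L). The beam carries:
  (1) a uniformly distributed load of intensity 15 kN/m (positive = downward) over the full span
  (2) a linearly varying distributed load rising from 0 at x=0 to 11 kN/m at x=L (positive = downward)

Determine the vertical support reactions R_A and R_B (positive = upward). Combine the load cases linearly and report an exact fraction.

R_A = 224/3 kN, R_B = 268/3 kN

Load 1 — uniform load w=15 kN/m over full span:
  R_A = wL/2 = 15·8/2 = 60 kN
  R_B = wL/2 = 15·8/2 = 60 kN
Load 2 — triangular load w₀=11 kN/m (0→w₀ over full span):
  R_A = w₀L/6 = 11·8/6 = 44/3 kN
  R_B = w₀L/3 = 11·8/3 = 88/3 kN
Superposition: R_A = 224/3 kN, R_B = 268/3 kN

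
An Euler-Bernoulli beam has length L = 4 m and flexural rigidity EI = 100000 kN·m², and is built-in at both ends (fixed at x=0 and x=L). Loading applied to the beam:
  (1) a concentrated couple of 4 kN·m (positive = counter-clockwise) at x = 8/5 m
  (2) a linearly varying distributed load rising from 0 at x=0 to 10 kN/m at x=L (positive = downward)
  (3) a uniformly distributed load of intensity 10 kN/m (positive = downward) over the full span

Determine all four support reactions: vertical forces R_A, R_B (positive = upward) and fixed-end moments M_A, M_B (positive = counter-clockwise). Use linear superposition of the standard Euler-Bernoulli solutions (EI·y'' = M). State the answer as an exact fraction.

Load 1 — applied couple M₀=4 kN·m at a=8/5 m (b=L-a=12/5):
  R_A = 6M₀ab/L³ = 6·4·(8/5)·(12/5)/4³ = 36/25 kN
  M_A = M₀b(2a-b)/L² = 4·(12/5)·(2·(8/5)-(12/5))/4² = 12/25 kN·m
  R_B = -6M₀ab/L³ = -6·4·(8/5)·(12/5)/4³ = -36/25 kN
  M_B = M₀a(2b-a)/L² = 4·(8/5)·(2·(12/5)-(8/5))/4² = 32/25 kN·m
Load 2 — triangular load w₀=10 kN/m (0→w₀ over full span):
  R_A = 3w₀L/20 = 3·10·4/20 = 6 kN
  M_A = w₀L²/30 = 10·4²/30 = 16/3 kN·m
  R_B = 7w₀L/20 = 7·10·4/20 = 14 kN
  M_B = -w₀L²/20 = -10·4²/20 = -8 kN·m
Load 3 — uniform load w=10 kN/m over full span:
  R_A = wL/2 = 10·4/2 = 20 kN
  M_A = wL²/12 = 10·4²/12 = 40/3 kN·m
  R_B = wL/2 = 10·4/2 = 20 kN
  M_B = -wL²/12 = -10·4²/12 = -40/3 kN·m
Superposition: R_A = 686/25 kN, M_A = 1436/75 kN·m, R_B = 814/25 kN, M_B = -1504/75 kN·m

R_A = 686/25 kN, M_A = 1436/75 kN·m, R_B = 814/25 kN, M_B = -1504/75 kN·m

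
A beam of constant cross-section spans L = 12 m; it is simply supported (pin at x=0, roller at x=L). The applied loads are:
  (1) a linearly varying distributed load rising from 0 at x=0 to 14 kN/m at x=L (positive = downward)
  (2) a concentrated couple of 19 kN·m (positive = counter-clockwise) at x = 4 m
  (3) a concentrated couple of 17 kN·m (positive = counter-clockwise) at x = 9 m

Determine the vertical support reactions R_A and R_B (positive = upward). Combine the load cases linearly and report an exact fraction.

Load 1 — triangular load w₀=14 kN/m (0→w₀ over full span):
  R_A = w₀L/6 = 14·12/6 = 28 kN
  R_B = w₀L/3 = 14·12/3 = 56 kN
Load 2 — applied couple M₀=19 kN·m at a=4 m (b=L-a=8):
  R_A = M₀/L = 19/12 kN
  R_B = -M₀/L = -19/12 kN
Load 3 — applied couple M₀=17 kN·m at a=9 m (b=L-a=3):
  R_A = M₀/L = 17/12 kN
  R_B = -M₀/L = -17/12 kN
Superposition: R_A = 31 kN, R_B = 53 kN

R_A = 31 kN, R_B = 53 kN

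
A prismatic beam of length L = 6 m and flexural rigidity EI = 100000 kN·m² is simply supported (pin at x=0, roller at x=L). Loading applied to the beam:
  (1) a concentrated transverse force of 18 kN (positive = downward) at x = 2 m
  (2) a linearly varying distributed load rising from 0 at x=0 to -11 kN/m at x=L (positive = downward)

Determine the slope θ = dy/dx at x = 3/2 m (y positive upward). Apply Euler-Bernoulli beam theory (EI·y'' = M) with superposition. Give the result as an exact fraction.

θ(3/2) = 9871/128000000 rad

Load 1 — point force P=18 kN at a=2 m (b=L-a=4):
  θ_1 = -Pb(L²-b²-3x²)/(6LEI)  [x≤a] = -18·4·(6²-4²-3·(3/2)²)/(6·6·100000) = -53/200000 rad
Load 2 — triangular load w₀=-11 kN/m (0→w₀ over full span):
  θ_2 = -w₀(7L⁴-30L²x²+15x⁴)/(360LEI) = -(-11)·(7·6⁴-30·6²·(3/2)²+15·(3/2)⁴)/(360·6·100000) = 43791/128000000 rad
Superposition: θ = Σ θ_i = 9871/128000000 rad ≈ 0.000077 rad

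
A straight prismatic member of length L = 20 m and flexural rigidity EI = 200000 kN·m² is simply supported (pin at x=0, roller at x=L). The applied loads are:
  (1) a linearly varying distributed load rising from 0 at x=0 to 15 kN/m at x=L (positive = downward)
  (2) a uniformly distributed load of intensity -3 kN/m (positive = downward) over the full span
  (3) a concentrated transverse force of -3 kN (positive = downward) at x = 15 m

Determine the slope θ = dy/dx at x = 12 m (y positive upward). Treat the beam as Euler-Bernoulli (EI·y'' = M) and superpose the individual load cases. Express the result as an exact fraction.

Load 1 — triangular load w₀=15 kN/m (0→w₀ over full span):
  θ_1 = -w₀(7L⁴-30L²x²+15x⁴)/(360LEI) = -15·(7·20⁴-30·20²·12²+15·12⁴)/(360·20·200000) = 29/9375 rad
Load 2 — uniform load w=-3 kN/m over full span:
  θ_2 = -w(L³-6Lx²+4x³)/(24EI) = -(-3)·(20³-6·20·12²+4·12³)/(24·200000) = -37/25000 rad
Load 3 — point force P=-3 kN at a=15 m (b=L-a=5):
  θ_3 = -Pb(L²-b²-3x²)/(6LEI)  [x≤a] = -(-3)·5·(20²-5²-3·12²)/(6·20·200000) = -57/1600000 rad
Superposition: θ = Σ θ_i = 7573/4800000 rad ≈ 0.001578 rad

θ(12) = 7573/4800000 rad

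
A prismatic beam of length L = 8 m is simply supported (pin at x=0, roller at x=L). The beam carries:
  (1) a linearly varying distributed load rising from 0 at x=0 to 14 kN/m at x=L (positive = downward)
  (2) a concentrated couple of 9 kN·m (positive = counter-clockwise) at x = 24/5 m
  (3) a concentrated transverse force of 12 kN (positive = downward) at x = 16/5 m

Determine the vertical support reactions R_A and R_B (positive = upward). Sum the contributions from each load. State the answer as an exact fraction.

Load 1 — triangular load w₀=14 kN/m (0→w₀ over full span):
  R_A = w₀L/6 = 14·8/6 = 56/3 kN
  R_B = w₀L/3 = 14·8/3 = 112/3 kN
Load 2 — applied couple M₀=9 kN·m at a=24/5 m (b=L-a=16/5):
  R_A = M₀/L = 9/8 kN
  R_B = -M₀/L = -9/8 kN
Load 3 — point force P=12 kN at a=16/5 m (b=L-a=24/5):
  R_A = Pb/L = 12·(24/5)/8 = 36/5 kN
  R_B = Pa/L = 12·(16/5)/8 = 24/5 kN
Superposition: R_A = 3239/120 kN, R_B = 4921/120 kN

R_A = 3239/120 kN, R_B = 4921/120 kN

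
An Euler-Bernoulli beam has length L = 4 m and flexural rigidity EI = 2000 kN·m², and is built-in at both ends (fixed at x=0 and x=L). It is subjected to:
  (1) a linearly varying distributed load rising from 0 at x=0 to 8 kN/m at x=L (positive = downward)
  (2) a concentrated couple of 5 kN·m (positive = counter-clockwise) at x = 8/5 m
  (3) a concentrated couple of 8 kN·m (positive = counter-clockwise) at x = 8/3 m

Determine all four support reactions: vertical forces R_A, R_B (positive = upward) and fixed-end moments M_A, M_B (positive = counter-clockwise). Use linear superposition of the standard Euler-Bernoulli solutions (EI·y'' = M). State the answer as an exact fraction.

Load 1 — triangular load w₀=8 kN/m (0→w₀ over full span):
  R_A = 3w₀L/20 = 3·8·4/20 = 24/5 kN
  M_A = w₀L²/30 = 8·4²/30 = 64/15 kN·m
  R_B = 7w₀L/20 = 7·8·4/20 = 56/5 kN
  M_B = -w₀L²/20 = -8·4²/20 = -32/5 kN·m
Load 2 — applied couple M₀=5 kN·m at a=8/5 m (b=L-a=12/5):
  R_A = 6M₀ab/L³ = 6·5·(8/5)·(12/5)/4³ = 9/5 kN
  M_A = M₀b(2a-b)/L² = 5·(12/5)·(2·(8/5)-(12/5))/4² = 3/5 kN·m
  R_B = -6M₀ab/L³ = -6·5·(8/5)·(12/5)/4³ = -9/5 kN
  M_B = M₀a(2b-a)/L² = 5·(8/5)·(2·(12/5)-(8/5))/4² = 8/5 kN·m
Load 3 — applied couple M₀=8 kN·m at a=8/3 m (b=L-a=4/3):
  R_A = 6M₀ab/L³ = 6·8·(8/3)·(4/3)/4³ = 8/3 kN
  M_A = M₀b(2a-b)/L² = 8·(4/3)·(2·(8/3)-(4/3))/4² = 8/3 kN·m
  R_B = -6M₀ab/L³ = -6·8·(8/3)·(4/3)/4³ = -8/3 kN
  M_B = M₀a(2b-a)/L² = 8·(8/3)·(2·(4/3)-(8/3))/4² = 0 kN·m
Superposition: R_A = 139/15 kN, M_A = 113/15 kN·m, R_B = 101/15 kN, M_B = -24/5 kN·m

R_A = 139/15 kN, M_A = 113/15 kN·m, R_B = 101/15 kN, M_B = -24/5 kN·m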